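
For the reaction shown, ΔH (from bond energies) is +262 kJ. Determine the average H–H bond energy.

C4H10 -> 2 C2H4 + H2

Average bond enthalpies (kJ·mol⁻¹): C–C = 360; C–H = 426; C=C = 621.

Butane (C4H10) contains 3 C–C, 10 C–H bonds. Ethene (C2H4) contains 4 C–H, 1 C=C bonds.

D(H–H) ≈ 428 kJ/mol

Let D be the H–H bond energy.
Σ(broken) = 3×360 + 10×426 = 5340
Σ(formed) = 8×426 + 2×621 + 1×D = 4650 + D
ΔH = Σ(broken) − Σ(formed) = (5340) − (4650 + D) = +690 − D
Setting this equal to +262 kJ gives D = 428 kJ/mol.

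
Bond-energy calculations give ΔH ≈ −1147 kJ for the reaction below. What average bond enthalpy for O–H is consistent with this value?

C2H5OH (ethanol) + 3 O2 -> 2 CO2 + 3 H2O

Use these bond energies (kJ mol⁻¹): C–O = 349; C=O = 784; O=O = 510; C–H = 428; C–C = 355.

Let D be the O–H bond energy.
Σ(broken) = 1×355 + 5×428 + 1×349 + 1×D + 3×510 = 4374 + D
Σ(formed) = 4×784 + 6×D = 3136 + 6D
ΔH = Σ(broken) − Σ(formed) = (4374 + D) − (3136 + 6D) = +1238 − 5D
Setting this equal to −1147 kJ gives 5D = 2385, so D = 477 kJ/mol.

D(O–H) ≈ 477 kJ/mol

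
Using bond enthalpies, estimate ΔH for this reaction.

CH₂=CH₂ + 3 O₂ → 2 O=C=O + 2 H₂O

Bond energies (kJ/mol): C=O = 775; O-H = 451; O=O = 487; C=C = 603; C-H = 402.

ΔH ≈ −1232 kJ

Bonds broken (reactants):
  C-H: 4 × 402 = 1608
  C=C: 1 × 603 = 603
  O=O: 3 × 487 = 1461
  Σ(broken) = 3672 kJ
Bonds formed (products):
  C=O: 4 × 775 = 3100
  O-H: 4 × 451 = 1804
  Σ(formed) = 4904 kJ
ΔH = Σ(broken) − Σ(formed) = 3672 − 4904 = −1232 kJ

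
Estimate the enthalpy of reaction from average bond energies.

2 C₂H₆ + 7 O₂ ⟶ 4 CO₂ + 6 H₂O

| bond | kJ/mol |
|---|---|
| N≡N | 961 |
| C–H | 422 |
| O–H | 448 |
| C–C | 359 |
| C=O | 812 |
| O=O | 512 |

ΔH ≈ −2506 kJ

Bonds broken (reactants):
  C–C: 2 × 359 = 718
  C–H: 12 × 422 = 5064
  O=O: 7 × 512 = 3584
  Σ(broken) = 9366 kJ
Bonds formed (products):
  C=O: 8 × 812 = 6496
  O–H: 12 × 448 = 5376
  Σ(formed) = 11872 kJ
ΔH = Σ(broken) − Σ(formed) = 9366 − 11872 = −2506 kJ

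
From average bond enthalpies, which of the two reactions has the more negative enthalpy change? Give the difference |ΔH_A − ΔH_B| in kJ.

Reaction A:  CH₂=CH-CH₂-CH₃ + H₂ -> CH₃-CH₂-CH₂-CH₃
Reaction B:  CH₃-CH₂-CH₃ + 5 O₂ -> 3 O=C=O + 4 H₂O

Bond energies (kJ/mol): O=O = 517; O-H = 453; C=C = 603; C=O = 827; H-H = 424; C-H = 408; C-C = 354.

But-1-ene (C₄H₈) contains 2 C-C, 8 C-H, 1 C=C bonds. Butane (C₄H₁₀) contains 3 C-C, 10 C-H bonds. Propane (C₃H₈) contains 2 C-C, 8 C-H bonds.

Reaction B, by 1886 kJ

Reaction A:
  Bonds broken (reactants):
    C-C: 2 × 354 = 708
    C-H: 8 × 408 = 3264
    C=C: 1 × 603 = 603
    H-H: 1 × 424 = 424
    Σ(broken) = 4999 kJ
  Bonds formed (products):
    C-C: 3 × 354 = 1062
    C-H: 10 × 408 = 4080
    Σ(formed) = 5142 kJ
  ΔH_A = 4999 − 5142 = −143 kJ
Reaction B:
  Bonds broken (reactants):
    C-C: 2 × 354 = 708
    C-H: 8 × 408 = 3264
    O=O: 5 × 517 = 2585
    Σ(broken) = 6557 kJ
  Bonds formed (products):
    C=O: 6 × 827 = 4962
    O-H: 8 × 453 = 3624
    Σ(formed) = 8586 kJ
  ΔH_B = 6557 − 8586 = −2029 kJ
ΔH_A − ΔH_B = +1886 kJ, so reaction B has the more negative ΔH; |ΔH_A − ΔH_B| = 1886 kJ.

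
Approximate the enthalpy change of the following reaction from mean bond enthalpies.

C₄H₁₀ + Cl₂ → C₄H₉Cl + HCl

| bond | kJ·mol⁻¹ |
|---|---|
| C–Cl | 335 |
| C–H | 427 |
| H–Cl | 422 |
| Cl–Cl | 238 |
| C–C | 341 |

ΔH ≈ −92 kJ

Bonds broken (reactants):
  C–C: 3 × 341 = 1023
  C–H: 10 × 427 = 4270
  Cl–Cl: 1 × 238 = 238
  Σ(broken) = 5531 kJ
Bonds formed (products):
  C–C: 3 × 341 = 1023
  C–Cl: 1 × 335 = 335
  C–H: 9 × 427 = 3843
  H–Cl: 1 × 422 = 422
  Σ(formed) = 5623 kJ
ΔH = Σ(broken) − Σ(formed) = 5531 − 5623 = −92 kJ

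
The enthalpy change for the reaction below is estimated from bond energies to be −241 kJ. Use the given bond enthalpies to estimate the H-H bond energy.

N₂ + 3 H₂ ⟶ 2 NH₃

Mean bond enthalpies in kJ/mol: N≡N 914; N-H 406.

Let D be the H-H bond energy.
Σ(broken) = 3×D + 1×914 = 914 + 3D
Σ(formed) = 6×406 = 2436
ΔH = Σ(broken) − Σ(formed) = (914 + 3D) − (2436) = −1522 + 3D
Setting this equal to −241 kJ gives 3D = 1281, so D = 427 kJ/mol.

D(H-H) ≈ 427 kJ/mol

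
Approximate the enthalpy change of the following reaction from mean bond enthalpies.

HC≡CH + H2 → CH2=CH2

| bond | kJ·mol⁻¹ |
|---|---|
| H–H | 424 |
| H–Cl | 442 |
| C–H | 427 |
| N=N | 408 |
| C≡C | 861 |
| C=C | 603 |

Bonds broken (reactants):
  C≡C: 1 × 861 = 861
  C–H: 2 × 427 = 854
  H–H: 1 × 424 = 424
  Σ(broken) = 2139 kJ
Bonds formed (products):
  C–H: 4 × 427 = 1708
  C=C: 1 × 603 = 603
  Σ(formed) = 2311 kJ
ΔH = Σ(broken) − Σ(formed) = 2139 − 2311 = −172 kJ

ΔH ≈ −172 kJ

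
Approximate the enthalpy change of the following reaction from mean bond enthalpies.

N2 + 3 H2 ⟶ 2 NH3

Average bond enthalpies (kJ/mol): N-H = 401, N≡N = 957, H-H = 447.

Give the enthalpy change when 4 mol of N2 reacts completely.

Bonds broken (reactants):
  H-H: 3 × 447 = 1341
  N≡N: 1 × 957 = 957
  Σ(broken) = 2298 kJ
Bonds formed (products):
  N-H: 6 × 401 = 2406
  Σ(formed) = 2406 kJ
ΔH = Σ(broken) − Σ(formed) = 2298 − 2406 = −108 kJ
For 4× the reaction as written: 4 × (−108) = −432 kJ

ΔH = −432 kJ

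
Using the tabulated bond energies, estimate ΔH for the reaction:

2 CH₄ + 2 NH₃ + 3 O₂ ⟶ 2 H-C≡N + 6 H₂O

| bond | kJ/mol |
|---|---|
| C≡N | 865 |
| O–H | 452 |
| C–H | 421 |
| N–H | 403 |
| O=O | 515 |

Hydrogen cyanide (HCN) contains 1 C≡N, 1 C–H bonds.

ΔH ≈ −665 kJ

Bonds broken (reactants):
  C–H: 8 × 421 = 3368
  N–H: 6 × 403 = 2418
  O=O: 3 × 515 = 1545
  Σ(broken) = 7331 kJ
Bonds formed (products):
  C≡N: 2 × 865 = 1730
  C–H: 2 × 421 = 842
  O–H: 12 × 452 = 5424
  Σ(formed) = 7996 kJ
ΔH = Σ(broken) − Σ(formed) = 7331 − 7996 = −665 kJ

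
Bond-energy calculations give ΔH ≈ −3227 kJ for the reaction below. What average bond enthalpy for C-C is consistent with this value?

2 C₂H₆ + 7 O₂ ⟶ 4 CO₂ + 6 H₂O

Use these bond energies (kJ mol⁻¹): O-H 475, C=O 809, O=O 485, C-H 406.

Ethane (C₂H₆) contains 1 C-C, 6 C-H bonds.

D(C-C) ≈ 339 kJ/mol

Let D be the C-C bond energy.
Σ(broken) = 2×D + 12×406 + 7×485 = 8267 + 2D
Σ(formed) = 8×809 + 12×475 = 12172
ΔH = Σ(broken) − Σ(formed) = (8267 + 2D) − (12172) = −3905 + 2D
Setting this equal to −3227 kJ gives 2D = 678, so D = 339 kJ/mol.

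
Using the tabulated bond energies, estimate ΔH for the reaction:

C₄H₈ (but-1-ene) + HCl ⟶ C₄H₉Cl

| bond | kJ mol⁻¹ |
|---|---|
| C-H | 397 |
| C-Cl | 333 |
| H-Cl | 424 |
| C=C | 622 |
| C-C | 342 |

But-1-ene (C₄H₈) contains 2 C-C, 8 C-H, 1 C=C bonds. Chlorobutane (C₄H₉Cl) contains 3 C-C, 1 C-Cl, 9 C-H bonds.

Bonds broken (reactants):
  C-C: 2 × 342 = 684
  C-H: 8 × 397 = 3176
  C=C: 1 × 622 = 622
  H-Cl: 1 × 424 = 424
  Σ(broken) = 4906 kJ
Bonds formed (products):
  C-C: 3 × 342 = 1026
  C-Cl: 1 × 333 = 333
  C-H: 9 × 397 = 3573
  Σ(formed) = 4932 kJ
ΔH = Σ(broken) − Σ(formed) = 4906 − 4932 = −26 kJ

ΔH ≈ −26 kJ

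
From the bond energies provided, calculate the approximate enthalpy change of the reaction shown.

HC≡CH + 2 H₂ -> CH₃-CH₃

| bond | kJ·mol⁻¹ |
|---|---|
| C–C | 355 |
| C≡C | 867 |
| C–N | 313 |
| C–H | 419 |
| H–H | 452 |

Bonds broken (reactants):
  C≡C: 1 × 867 = 867
  C–H: 2 × 419 = 838
  H–H: 2 × 452 = 904
  Σ(broken) = 2609 kJ
Bonds formed (products):
  C–C: 1 × 355 = 355
  C–H: 6 × 419 = 2514
  Σ(formed) = 2869 kJ
ΔH = Σ(broken) − Σ(formed) = 2609 − 2869 = −260 kJ

ΔH ≈ −260 kJ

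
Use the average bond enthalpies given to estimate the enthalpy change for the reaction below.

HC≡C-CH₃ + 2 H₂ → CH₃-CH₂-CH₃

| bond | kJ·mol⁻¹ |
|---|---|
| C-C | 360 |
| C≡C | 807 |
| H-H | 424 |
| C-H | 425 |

Bonds broken (reactants):
  C≡C: 1 × 807 = 807
  C-C: 1 × 360 = 360
  C-H: 4 × 425 = 1700
  H-H: 2 × 424 = 848
  Σ(broken) = 3715 kJ
Bonds formed (products):
  C-C: 2 × 360 = 720
  C-H: 8 × 425 = 3400
  Σ(formed) = 4120 kJ
ΔH = Σ(broken) − Σ(formed) = 3715 − 4120 = −405 kJ

ΔH ≈ −405 kJ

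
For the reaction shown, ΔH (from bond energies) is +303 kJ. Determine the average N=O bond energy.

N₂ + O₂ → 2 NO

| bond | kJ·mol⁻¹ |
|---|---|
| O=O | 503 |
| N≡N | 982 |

Let D be the N=O bond energy.
Σ(broken) = 1×982 + 1×503 = 1485
Σ(formed) = 2×D = 2D
ΔH = Σ(broken) − Σ(formed) = (1485) − (2D) = +1485 − 2D
Setting this equal to +303 kJ gives 2D = 1182, so D = 591 kJ/mol.

D(N=O) ≈ 591 kJ/mol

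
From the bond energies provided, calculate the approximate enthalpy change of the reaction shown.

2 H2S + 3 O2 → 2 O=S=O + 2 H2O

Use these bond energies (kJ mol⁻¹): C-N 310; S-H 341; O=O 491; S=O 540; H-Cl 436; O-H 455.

ΔH ≈ −1143 kJ

Bonds broken (reactants):
  O=O: 3 × 491 = 1473
  S-H: 4 × 341 = 1364
  Σ(broken) = 2837 kJ
Bonds formed (products):
  O-H: 4 × 455 = 1820
  S=O: 4 × 540 = 2160
  Σ(formed) = 3980 kJ
ΔH = Σ(broken) − Σ(formed) = 2837 − 3980 = −1143 kJ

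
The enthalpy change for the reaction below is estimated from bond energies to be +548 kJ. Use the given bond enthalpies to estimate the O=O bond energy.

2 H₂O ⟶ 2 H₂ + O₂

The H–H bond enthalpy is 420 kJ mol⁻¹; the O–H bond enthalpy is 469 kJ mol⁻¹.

D(O=O) ≈ 488 kJ/mol

Let D be the O=O bond energy.
Σ(broken) = 4×469 = 1876
Σ(formed) = 2×420 + 1×D = 840 + D
ΔH = Σ(broken) − Σ(formed) = (1876) − (840 + D) = +1036 − D
Setting this equal to +548 kJ gives D = 488 kJ/mol.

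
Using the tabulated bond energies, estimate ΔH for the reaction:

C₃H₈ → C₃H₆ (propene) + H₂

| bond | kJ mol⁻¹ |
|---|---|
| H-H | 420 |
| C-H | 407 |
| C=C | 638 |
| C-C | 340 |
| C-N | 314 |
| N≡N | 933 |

ΔH ≈ +96 kJ

Bonds broken (reactants):
  C-C: 2 × 340 = 680
  C-H: 8 × 407 = 3256
  Σ(broken) = 3936 kJ
Bonds formed (products):
  C-C: 1 × 340 = 340
  C-H: 6 × 407 = 2442
  C=C: 1 × 638 = 638
  H-H: 1 × 420 = 420
  Σ(formed) = 3840 kJ
ΔH = Σ(broken) − Σ(formed) = 3936 − 3840 = +96 kJ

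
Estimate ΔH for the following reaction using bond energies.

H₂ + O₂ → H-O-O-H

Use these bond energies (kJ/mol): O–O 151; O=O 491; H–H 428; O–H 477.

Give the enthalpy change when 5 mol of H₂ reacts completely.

Bonds broken (reactants):
  H–H: 1 × 428 = 428
  O=O: 1 × 491 = 491
  Σ(broken) = 919 kJ
Bonds formed (products):
  O–H: 2 × 477 = 954
  O–O: 1 × 151 = 151
  Σ(formed) = 1105 kJ
ΔH = Σ(broken) − Σ(formed) = 919 − 1105 = −186 kJ
For 5× the reaction as written: 5 × (−186) = −930 kJ

ΔH = −930 kJ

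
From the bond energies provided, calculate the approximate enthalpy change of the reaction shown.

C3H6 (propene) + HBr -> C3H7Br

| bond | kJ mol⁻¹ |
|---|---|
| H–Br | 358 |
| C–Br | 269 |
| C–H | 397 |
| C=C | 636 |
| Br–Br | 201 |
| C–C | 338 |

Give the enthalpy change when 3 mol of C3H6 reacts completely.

ΔH = −30 kJ

Bonds broken (reactants):
  C–C: 1 × 338 = 338
  C–H: 6 × 397 = 2382
  C=C: 1 × 636 = 636
  H–Br: 1 × 358 = 358
  Σ(broken) = 3714 kJ
Bonds formed (products):
  C–Br: 1 × 269 = 269
  C–C: 2 × 338 = 676
  C–H: 7 × 397 = 2779
  Σ(formed) = 3724 kJ
ΔH = Σ(broken) − Σ(formed) = 3714 − 3724 = −10 kJ
For 3× the reaction as written: 3 × (−10) = −30 kJ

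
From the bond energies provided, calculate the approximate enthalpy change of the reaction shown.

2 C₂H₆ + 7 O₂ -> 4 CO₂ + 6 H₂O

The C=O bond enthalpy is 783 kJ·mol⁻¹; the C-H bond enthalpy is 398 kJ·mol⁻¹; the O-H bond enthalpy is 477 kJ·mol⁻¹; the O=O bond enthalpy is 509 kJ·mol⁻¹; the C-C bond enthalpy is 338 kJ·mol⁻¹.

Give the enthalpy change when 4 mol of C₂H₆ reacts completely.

ΔH = −5946 kJ

Bonds broken (reactants):
  C-C: 2 × 338 = 676
  C-H: 12 × 398 = 4776
  O=O: 7 × 509 = 3563
  Σ(broken) = 9015 kJ
Bonds formed (products):
  C=O: 8 × 783 = 6264
  O-H: 12 × 477 = 5724
  Σ(formed) = 11988 kJ
ΔH = Σ(broken) − Σ(formed) = 9015 − 11988 = −2973 kJ
For 2× the reaction as written: 2 × (−2973) = −5946 kJ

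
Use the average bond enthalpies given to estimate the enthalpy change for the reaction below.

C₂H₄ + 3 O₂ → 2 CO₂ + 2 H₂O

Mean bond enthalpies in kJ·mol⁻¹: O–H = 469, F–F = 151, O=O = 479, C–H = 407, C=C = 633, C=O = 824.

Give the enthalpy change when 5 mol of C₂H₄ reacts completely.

ΔH = −7370 kJ

Bonds broken (reactants):
  C–H: 4 × 407 = 1628
  C=C: 1 × 633 = 633
  O=O: 3 × 479 = 1437
  Σ(broken) = 3698 kJ
Bonds formed (products):
  C=O: 4 × 824 = 3296
  O–H: 4 × 469 = 1876
  Σ(formed) = 5172 kJ
ΔH = Σ(broken) − Σ(formed) = 3698 − 5172 = −1474 kJ
For 5× the reaction as written: 5 × (−1474) = −7370 kJ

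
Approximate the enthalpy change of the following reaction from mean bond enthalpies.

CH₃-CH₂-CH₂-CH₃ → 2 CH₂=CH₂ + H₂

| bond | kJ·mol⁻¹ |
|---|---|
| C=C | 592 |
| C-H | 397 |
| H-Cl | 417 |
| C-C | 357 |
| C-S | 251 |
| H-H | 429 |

Bonds broken (reactants):
  C-C: 3 × 357 = 1071
  C-H: 10 × 397 = 3970
  Σ(broken) = 5041 kJ
Bonds formed (products):
  C-H: 8 × 397 = 3176
  C=C: 2 × 592 = 1184
  H-H: 1 × 429 = 429
  Σ(formed) = 4789 kJ
ΔH = Σ(broken) − Σ(formed) = 5041 − 4789 = +252 kJ

ΔH ≈ +252 kJ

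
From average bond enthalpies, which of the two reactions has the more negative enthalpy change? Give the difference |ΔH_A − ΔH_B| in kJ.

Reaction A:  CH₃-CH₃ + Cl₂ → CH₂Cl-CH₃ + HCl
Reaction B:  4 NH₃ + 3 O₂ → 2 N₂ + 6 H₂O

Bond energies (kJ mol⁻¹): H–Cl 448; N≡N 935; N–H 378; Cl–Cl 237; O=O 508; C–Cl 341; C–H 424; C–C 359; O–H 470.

Reaction B, by 1322 kJ

Reaction A:
  Bonds broken (reactants):
    C–C: 1 × 359 = 359
    C–H: 6 × 424 = 2544
    Cl–Cl: 1 × 237 = 237
    Σ(broken) = 3140 kJ
  Bonds formed (products):
    C–C: 1 × 359 = 359
    C–Cl: 1 × 341 = 341
    C–H: 5 × 424 = 2120
    H–Cl: 1 × 448 = 448
    Σ(formed) = 3268 kJ
  ΔH_A = 3140 − 3268 = −128 kJ
Reaction B:
  Bonds broken (reactants):
    N–H: 12 × 378 = 4536
    O=O: 3 × 508 = 1524
    Σ(broken) = 6060 kJ
  Bonds formed (products):
    N≡N: 2 × 935 = 1870
    O–H: 12 × 470 = 5640
    Σ(formed) = 7510 kJ
  ΔH_B = 6060 − 7510 = −1450 kJ
ΔH_A − ΔH_B = +1322 kJ, so reaction B has the more negative ΔH; |ΔH_A − ΔH_B| = 1322 kJ.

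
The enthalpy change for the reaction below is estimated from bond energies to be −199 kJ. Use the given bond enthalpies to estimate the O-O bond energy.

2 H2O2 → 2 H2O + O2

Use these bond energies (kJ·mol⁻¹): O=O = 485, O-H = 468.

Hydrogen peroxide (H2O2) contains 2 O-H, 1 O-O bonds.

Let D be the O-O bond energy.
Σ(broken) = 4×468 + 2×D = 1872 + 2D
Σ(formed) = 4×468 + 1×485 = 2357
ΔH = Σ(broken) − Σ(formed) = (1872 + 2D) − (2357) = −485 + 2D
Setting this equal to −199 kJ gives 2D = 286, so D = 143 kJ/mol.

D(O-O) ≈ 143 kJ/mol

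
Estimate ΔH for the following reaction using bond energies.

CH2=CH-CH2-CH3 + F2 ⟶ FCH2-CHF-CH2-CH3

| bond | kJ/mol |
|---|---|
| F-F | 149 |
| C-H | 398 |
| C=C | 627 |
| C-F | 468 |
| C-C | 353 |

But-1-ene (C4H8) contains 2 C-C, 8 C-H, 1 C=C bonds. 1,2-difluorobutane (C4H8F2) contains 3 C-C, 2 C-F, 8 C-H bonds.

Bonds broken (reactants):
  C-C: 2 × 353 = 706
  C-H: 8 × 398 = 3184
  C=C: 1 × 627 = 627
  F-F: 1 × 149 = 149
  Σ(broken) = 4666 kJ
Bonds formed (products):
  C-C: 3 × 353 = 1059
  C-F: 2 × 468 = 936
  C-H: 8 × 398 = 3184
  Σ(formed) = 5179 kJ
ΔH = Σ(broken) − Σ(formed) = 4666 − 5179 = −513 kJ

ΔH ≈ −513 kJ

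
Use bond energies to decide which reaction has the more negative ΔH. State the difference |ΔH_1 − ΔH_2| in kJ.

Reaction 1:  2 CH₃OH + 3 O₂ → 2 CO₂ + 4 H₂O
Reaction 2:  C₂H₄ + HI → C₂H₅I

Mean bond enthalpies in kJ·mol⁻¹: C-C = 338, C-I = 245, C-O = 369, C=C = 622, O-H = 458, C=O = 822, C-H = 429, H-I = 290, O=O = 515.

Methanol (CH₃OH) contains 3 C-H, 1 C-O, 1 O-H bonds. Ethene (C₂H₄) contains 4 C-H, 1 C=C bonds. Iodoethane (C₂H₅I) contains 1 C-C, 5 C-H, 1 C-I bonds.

Reaction 1:
  Bonds broken (reactants):
    C-H: 6 × 429 = 2574
    C-O: 2 × 369 = 738
    O-H: 2 × 458 = 916
    O=O: 3 × 515 = 1545
    Σ(broken) = 5773 kJ
  Bonds formed (products):
    C=O: 4 × 822 = 3288
    O-H: 8 × 458 = 3664
    Σ(formed) = 6952 kJ
  ΔH_1 = 5773 − 6952 = −1179 kJ
Reaction 2:
  Bonds broken (reactants):
    C-H: 4 × 429 = 1716
    C=C: 1 × 622 = 622
    H-I: 1 × 290 = 290
    Σ(broken) = 2628 kJ
  Bonds formed (products):
    C-C: 1 × 338 = 338
    C-H: 5 × 429 = 2145
    C-I: 1 × 245 = 245
    Σ(formed) = 2728 kJ
  ΔH_2 = 2628 − 2728 = −100 kJ
ΔH_1 − ΔH_2 = −1079 kJ, so reaction 1 has the more negative ΔH; |ΔH_1 − ΔH_2| = 1079 kJ.

Reaction 1, by 1079 kJ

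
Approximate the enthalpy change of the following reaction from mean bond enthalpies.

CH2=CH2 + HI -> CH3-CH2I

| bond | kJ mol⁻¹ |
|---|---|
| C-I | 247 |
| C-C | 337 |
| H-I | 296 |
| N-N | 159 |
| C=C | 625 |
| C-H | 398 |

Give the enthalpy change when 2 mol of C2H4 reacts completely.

ΔH = −122 kJ

Bonds broken (reactants):
  C-H: 4 × 398 = 1592
  C=C: 1 × 625 = 625
  H-I: 1 × 296 = 296
  Σ(broken) = 2513 kJ
Bonds formed (products):
  C-C: 1 × 337 = 337
  C-H: 5 × 398 = 1990
  C-I: 1 × 247 = 247
  Σ(formed) = 2574 kJ
ΔH = Σ(broken) − Σ(formed) = 2513 − 2574 = −61 kJ
For 2× the reaction as written: 2 × (−61) = −122 kJ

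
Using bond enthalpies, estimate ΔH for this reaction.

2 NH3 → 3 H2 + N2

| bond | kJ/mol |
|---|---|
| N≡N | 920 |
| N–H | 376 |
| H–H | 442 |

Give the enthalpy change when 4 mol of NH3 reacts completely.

Bonds broken (reactants):
  N–H: 6 × 376 = 2256
  Σ(broken) = 2256 kJ
Bonds formed (products):
  H–H: 3 × 442 = 1326
  N≡N: 1 × 920 = 920
  Σ(formed) = 2246 kJ
ΔH = Σ(broken) − Σ(formed) = 2256 − 2246 = +10 kJ
For 2× the reaction as written: 2 × (+10) = +20 kJ

ΔH = +20 kJ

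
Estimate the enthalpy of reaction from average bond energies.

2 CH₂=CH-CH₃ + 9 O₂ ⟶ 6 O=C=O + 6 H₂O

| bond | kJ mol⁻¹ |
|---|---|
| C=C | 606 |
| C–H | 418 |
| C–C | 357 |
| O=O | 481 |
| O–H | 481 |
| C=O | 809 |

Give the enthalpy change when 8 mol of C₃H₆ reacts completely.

Bonds broken (reactants):
  C–C: 2 × 357 = 714
  C–H: 12 × 418 = 5016
  C=C: 2 × 606 = 1212
  O=O: 9 × 481 = 4329
  Σ(broken) = 11271 kJ
Bonds formed (products):
  C=O: 12 × 809 = 9708
  O–H: 12 × 481 = 5772
  Σ(formed) = 15480 kJ
ΔH = Σ(broken) − Σ(formed) = 11271 − 15480 = −4209 kJ
For 4× the reaction as written: 4 × (−4209) = −16836 kJ

ΔH = −16836 kJ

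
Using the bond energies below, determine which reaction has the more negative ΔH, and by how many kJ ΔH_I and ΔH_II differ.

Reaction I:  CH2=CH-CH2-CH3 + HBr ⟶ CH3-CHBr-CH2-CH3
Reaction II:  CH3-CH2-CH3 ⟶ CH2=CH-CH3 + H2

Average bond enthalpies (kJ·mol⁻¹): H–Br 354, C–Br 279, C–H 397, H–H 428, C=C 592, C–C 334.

Reaction I:
  Bonds broken (reactants):
    C–C: 2 × 334 = 668
    C–H: 8 × 397 = 3176
    C=C: 1 × 592 = 592
    H–Br: 1 × 354 = 354
    Σ(broken) = 4790 kJ
  Bonds formed (products):
    C–Br: 1 × 279 = 279
    C–C: 3 × 334 = 1002
    C–H: 9 × 397 = 3573
    Σ(formed) = 4854 kJ
  ΔH_I = 4790 − 4854 = −64 kJ
Reaction II:
  Bonds broken (reactants):
    C–C: 2 × 334 = 668
    C–H: 8 × 397 = 3176
    Σ(broken) = 3844 kJ
  Bonds formed (products):
    C–C: 1 × 334 = 334
    C–H: 6 × 397 = 2382
    C=C: 1 × 592 = 592
    H–H: 1 × 428 = 428
    Σ(formed) = 3736 kJ
  ΔH_II = 3844 − 3736 = +108 kJ
ΔH_I − ΔH_II = −172 kJ, so reaction I has the more negative ΔH; |ΔH_I − ΔH_II| = 172 kJ.

Reaction I, by 172 kJ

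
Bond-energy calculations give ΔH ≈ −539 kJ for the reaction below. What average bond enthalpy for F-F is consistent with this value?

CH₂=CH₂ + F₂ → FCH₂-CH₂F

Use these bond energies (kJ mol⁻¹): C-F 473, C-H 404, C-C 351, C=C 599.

Let D be the F-F bond energy.
Σ(broken) = 4×404 + 1×599 + 1×D = 2215 + D
Σ(formed) = 1×351 + 2×473 + 4×404 = 2913
ΔH = Σ(broken) − Σ(formed) = (2215 + D) − (2913) = −698 + D
Setting this equal to −539 kJ gives D = 159 kJ/mol.

D(F-F) ≈ 159 kJ/mol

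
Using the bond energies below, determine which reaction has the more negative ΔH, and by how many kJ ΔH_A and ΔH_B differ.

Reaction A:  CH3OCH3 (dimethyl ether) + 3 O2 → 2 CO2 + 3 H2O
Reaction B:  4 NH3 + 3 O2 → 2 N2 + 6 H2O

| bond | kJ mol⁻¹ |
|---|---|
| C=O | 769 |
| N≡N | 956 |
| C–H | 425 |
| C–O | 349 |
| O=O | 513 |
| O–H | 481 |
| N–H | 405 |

Reaction B, by 110 kJ

Reaction A:
  Bonds broken (reactants):
    C–H: 6 × 425 = 2550
    C–O: 2 × 349 = 698
    O=O: 3 × 513 = 1539
    Σ(broken) = 4787 kJ
  Bonds formed (products):
    C=O: 4 × 769 = 3076
    O–H: 6 × 481 = 2886
    Σ(formed) = 5962 kJ
  ΔH_A = 4787 − 5962 = −1175 kJ
Reaction B:
  Bonds broken (reactants):
    N–H: 12 × 405 = 4860
    O=O: 3 × 513 = 1539
    Σ(broken) = 6399 kJ
  Bonds formed (products):
    N≡N: 2 × 956 = 1912
    O–H: 12 × 481 = 5772
    Σ(formed) = 7684 kJ
  ΔH_B = 6399 − 7684 = −1285 kJ
ΔH_A − ΔH_B = +110 kJ, so reaction B has the more negative ΔH; |ΔH_A − ΔH_B| = 110 kJ.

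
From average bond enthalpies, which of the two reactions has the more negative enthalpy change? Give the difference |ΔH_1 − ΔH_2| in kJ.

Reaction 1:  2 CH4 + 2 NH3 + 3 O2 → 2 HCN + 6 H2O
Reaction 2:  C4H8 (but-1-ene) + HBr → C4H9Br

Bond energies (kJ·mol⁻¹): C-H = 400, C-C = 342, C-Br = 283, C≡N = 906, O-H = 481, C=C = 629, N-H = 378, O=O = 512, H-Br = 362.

Reaction 1, by 1346 kJ

Reaction 1:
  Bonds broken (reactants):
    C-H: 8 × 400 = 3200
    N-H: 6 × 378 = 2268
    O=O: 3 × 512 = 1536
    Σ(broken) = 7004 kJ
  Bonds formed (products):
    C≡N: 2 × 906 = 1812
    C-H: 2 × 400 = 800
    O-H: 12 × 481 = 5772
    Σ(formed) = 8384 kJ
  ΔH_1 = 7004 − 8384 = −1380 kJ
Reaction 2:
  Bonds broken (reactants):
    C-C: 2 × 342 = 684
    C-H: 8 × 400 = 3200
    C=C: 1 × 629 = 629
    H-Br: 1 × 362 = 362
    Σ(broken) = 4875 kJ
  Bonds formed (products):
    C-Br: 1 × 283 = 283
    C-C: 3 × 342 = 1026
    C-H: 9 × 400 = 3600
    Σ(formed) = 4909 kJ
  ΔH_2 = 4875 − 4909 = −34 kJ
ΔH_1 − ΔH_2 = −1346 kJ, so reaction 1 has the more negative ΔH; |ΔH_1 − ΔH_2| = 1346 kJ.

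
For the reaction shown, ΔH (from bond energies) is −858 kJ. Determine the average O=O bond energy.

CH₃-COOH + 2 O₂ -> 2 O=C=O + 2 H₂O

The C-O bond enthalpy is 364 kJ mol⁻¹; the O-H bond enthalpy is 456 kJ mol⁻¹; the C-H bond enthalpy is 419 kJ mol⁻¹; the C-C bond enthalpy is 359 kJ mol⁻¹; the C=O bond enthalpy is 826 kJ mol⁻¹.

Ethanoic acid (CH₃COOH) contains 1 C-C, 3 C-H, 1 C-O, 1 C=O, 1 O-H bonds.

D(O=O) ≈ 504 kJ/mol

Let D be the O=O bond energy.
Σ(broken) = 1×359 + 3×419 + 1×364 + 1×826 + 1×456 + 2×D = 3262 + 2D
Σ(formed) = 4×826 + 4×456 = 5128
ΔH = Σ(broken) − Σ(formed) = (3262 + 2D) − (5128) = −1866 + 2D
Setting this equal to −858 kJ gives 2D = 1008, so D = 504 kJ/mol.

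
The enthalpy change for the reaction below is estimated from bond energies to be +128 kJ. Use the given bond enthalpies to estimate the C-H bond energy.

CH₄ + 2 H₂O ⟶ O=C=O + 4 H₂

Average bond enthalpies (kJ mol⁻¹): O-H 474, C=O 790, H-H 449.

D(C-H) ≈ 402 kJ/mol

Let D be the C-H bond energy.
Σ(broken) = 4×D + 4×474 = 1896 + 4D
Σ(formed) = 2×790 + 4×449 = 3376
ΔH = Σ(broken) − Σ(formed) = (1896 + 4D) − (3376) = −1480 + 4D
Setting this equal to +128 kJ gives 4D = 1608, so D = 402 kJ/mol.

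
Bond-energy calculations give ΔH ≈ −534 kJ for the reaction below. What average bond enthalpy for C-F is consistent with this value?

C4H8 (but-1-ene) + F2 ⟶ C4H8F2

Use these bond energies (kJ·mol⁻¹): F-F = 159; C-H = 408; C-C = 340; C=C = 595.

Let D be the C-F bond energy.
Σ(broken) = 2×340 + 8×408 + 1×595 + 1×159 = 4698
Σ(formed) = 3×340 + 2×D + 8×408 = 4284 + 2D
ΔH = Σ(broken) − Σ(formed) = (4698) − (4284 + 2D) = +414 − 2D
Setting this equal to −534 kJ gives 2D = 948, so D = 474 kJ/mol.

D(C-F) ≈ 474 kJ/mol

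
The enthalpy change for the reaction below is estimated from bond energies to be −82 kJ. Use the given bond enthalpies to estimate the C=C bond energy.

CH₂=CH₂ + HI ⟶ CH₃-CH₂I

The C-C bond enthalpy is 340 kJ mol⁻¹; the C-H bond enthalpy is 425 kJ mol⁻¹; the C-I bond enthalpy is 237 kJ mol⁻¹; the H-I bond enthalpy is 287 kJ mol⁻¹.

Let D be the C=C bond energy.
Σ(broken) = 4×425 + 1×D + 1×287 = 1987 + D
Σ(formed) = 1×340 + 5×425 + 1×237 = 2702
ΔH = Σ(broken) − Σ(formed) = (1987 + D) − (2702) = −715 + D
Setting this equal to −82 kJ gives D = 633 kJ/mol.

D(C=C) ≈ 633 kJ/mol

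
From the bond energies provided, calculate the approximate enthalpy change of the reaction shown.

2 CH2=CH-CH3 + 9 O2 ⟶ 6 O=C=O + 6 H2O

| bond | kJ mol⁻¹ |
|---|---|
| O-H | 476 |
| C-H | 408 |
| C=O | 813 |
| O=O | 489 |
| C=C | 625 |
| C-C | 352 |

ΔH ≈ −4217 kJ

Bonds broken (reactants):
  C-C: 2 × 352 = 704
  C-H: 12 × 408 = 4896
  C=C: 2 × 625 = 1250
  O=O: 9 × 489 = 4401
  Σ(broken) = 11251 kJ
Bonds formed (products):
  C=O: 12 × 813 = 9756
  O-H: 12 × 476 = 5712
  Σ(formed) = 15468 kJ
ΔH = Σ(broken) − Σ(formed) = 11251 − 15468 = −4217 kJ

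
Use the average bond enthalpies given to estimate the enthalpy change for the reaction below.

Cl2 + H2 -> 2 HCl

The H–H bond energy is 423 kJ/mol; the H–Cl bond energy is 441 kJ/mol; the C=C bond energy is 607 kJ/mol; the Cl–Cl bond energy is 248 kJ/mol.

ΔH ≈ −211 kJ

Bonds broken (reactants):
  Cl–Cl: 1 × 248 = 248
  H–H: 1 × 423 = 423
  Σ(broken) = 671 kJ
Bonds formed (products):
  H–Cl: 2 × 441 = 882
  Σ(formed) = 882 kJ
ΔH = Σ(broken) − Σ(formed) = 671 − 882 = −211 kJ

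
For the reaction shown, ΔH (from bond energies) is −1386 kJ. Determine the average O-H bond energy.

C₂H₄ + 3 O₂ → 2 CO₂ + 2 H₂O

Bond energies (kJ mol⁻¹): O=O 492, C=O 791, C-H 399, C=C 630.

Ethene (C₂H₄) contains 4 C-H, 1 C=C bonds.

D(O-H) ≈ 481 kJ/mol

Let D be the O-H bond energy.
Σ(broken) = 4×399 + 1×630 + 3×492 = 3702
Σ(formed) = 4×791 + 4×D = 3164 + 4D
ΔH = Σ(broken) − Σ(formed) = (3702) − (3164 + 4D) = +538 − 4D
Setting this equal to −1386 kJ gives 4D = 1924, so D = 481 kJ/mol.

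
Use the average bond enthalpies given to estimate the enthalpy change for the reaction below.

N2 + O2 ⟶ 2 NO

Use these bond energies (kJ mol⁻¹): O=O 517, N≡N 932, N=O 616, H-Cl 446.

ΔH ≈ +217 kJ

Bonds broken (reactants):
  N≡N: 1 × 932 = 932
  O=O: 1 × 517 = 517
  Σ(broken) = 1449 kJ
Bonds formed (products):
  N=O: 2 × 616 = 1232
  Σ(formed) = 1232 kJ
ΔH = Σ(broken) − Σ(formed) = 1449 − 1232 = +217 kJ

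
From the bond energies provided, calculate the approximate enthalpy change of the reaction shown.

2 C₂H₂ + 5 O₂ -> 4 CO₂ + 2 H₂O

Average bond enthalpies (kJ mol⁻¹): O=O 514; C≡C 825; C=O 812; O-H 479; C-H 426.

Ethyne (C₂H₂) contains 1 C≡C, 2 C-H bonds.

Bonds broken (reactants):
  C≡C: 2 × 825 = 1650
  C-H: 4 × 426 = 1704
  O=O: 5 × 514 = 2570
  Σ(broken) = 5924 kJ
Bonds formed (products):
  C=O: 8 × 812 = 6496
  O-H: 4 × 479 = 1916
  Σ(formed) = 8412 kJ
ΔH = Σ(broken) − Σ(formed) = 5924 − 8412 = −2488 kJ

ΔH ≈ −2488 kJ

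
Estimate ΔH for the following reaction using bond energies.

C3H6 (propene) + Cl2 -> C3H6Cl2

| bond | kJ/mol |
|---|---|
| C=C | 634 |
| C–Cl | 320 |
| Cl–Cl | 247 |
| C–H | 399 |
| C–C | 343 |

ΔH ≈ −102 kJ

Bonds broken (reactants):
  C–C: 1 × 343 = 343
  C–H: 6 × 399 = 2394
  C=C: 1 × 634 = 634
  Cl–Cl: 1 × 247 = 247
  Σ(broken) = 3618 kJ
Bonds formed (products):
  C–C: 2 × 343 = 686
  C–Cl: 2 × 320 = 640
  C–H: 6 × 399 = 2394
  Σ(formed) = 3720 kJ
ΔH = Σ(broken) − Σ(formed) = 3618 − 3720 = −102 kJ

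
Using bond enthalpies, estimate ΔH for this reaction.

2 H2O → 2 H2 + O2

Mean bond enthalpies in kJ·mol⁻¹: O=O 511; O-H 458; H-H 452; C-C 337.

Bonds broken (reactants):
  O-H: 4 × 458 = 1832
  Σ(broken) = 1832 kJ
Bonds formed (products):
  H-H: 2 × 452 = 904
  O=O: 1 × 511 = 511
  Σ(formed) = 1415 kJ
ΔH = Σ(broken) − Σ(formed) = 1832 − 1415 = +417 kJ

ΔH ≈ +417 kJ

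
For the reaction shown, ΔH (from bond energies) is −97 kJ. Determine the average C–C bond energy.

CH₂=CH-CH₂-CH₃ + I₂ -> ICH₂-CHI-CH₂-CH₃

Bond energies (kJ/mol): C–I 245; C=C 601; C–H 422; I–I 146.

Let D be the C–C bond energy.
Σ(broken) = 2×D + 8×422 + 1×601 + 1×146 = 4123 + 2D
Σ(formed) = 3×D + 8×422 + 2×245 = 3866 + 3D
ΔH = Σ(broken) − Σ(formed) = (4123 + 2D) − (3866 + 3D) = +257 − D
Setting this equal to −97 kJ gives D = 354 kJ/mol.

D(C–C) ≈ 354 kJ/mol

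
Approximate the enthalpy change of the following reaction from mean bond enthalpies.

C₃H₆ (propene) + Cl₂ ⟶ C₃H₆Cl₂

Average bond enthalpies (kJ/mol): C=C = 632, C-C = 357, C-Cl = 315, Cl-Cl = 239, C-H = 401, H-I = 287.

Bonds broken (reactants):
  C-C: 1 × 357 = 357
  C-H: 6 × 401 = 2406
  C=C: 1 × 632 = 632
  Cl-Cl: 1 × 239 = 239
  Σ(broken) = 3634 kJ
Bonds formed (products):
  C-C: 2 × 357 = 714
  C-Cl: 2 × 315 = 630
  C-H: 6 × 401 = 2406
  Σ(formed) = 3750 kJ
ΔH = Σ(broken) − Σ(formed) = 3634 − 3750 = −116 kJ

ΔH ≈ −116 kJ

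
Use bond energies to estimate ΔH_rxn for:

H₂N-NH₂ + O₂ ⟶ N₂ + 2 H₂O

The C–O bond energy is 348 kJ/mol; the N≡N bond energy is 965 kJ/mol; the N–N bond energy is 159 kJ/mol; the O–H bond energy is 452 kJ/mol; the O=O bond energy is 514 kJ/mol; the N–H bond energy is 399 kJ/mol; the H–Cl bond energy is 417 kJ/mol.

ΔH ≈ −504 kJ

Bonds broken (reactants):
  N–H: 4 × 399 = 1596
  N–N: 1 × 159 = 159
  O=O: 1 × 514 = 514
  Σ(broken) = 2269 kJ
Bonds formed (products):
  N≡N: 1 × 965 = 965
  O–H: 4 × 452 = 1808
  Σ(formed) = 2773 kJ
ΔH = Σ(broken) − Σ(formed) = 2269 − 2773 = −504 kJ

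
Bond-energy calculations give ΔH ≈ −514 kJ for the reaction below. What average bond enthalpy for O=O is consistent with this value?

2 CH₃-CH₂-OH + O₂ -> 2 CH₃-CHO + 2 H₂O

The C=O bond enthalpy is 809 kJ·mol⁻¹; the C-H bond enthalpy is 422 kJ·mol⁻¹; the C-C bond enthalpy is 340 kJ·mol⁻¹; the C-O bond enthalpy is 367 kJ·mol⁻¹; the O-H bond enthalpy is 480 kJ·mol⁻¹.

D(O=O) ≈ 486 kJ/mol

Let D be the O=O bond energy.
Σ(broken) = 2×340 + 10×422 + 2×367 + 2×480 + 1×D = 6594 + D
Σ(formed) = 2×340 + 8×422 + 2×809 + 4×480 = 7594
ΔH = Σ(broken) − Σ(formed) = (6594 + D) − (7594) = −1000 + D
Setting this equal to −514 kJ gives D = 486 kJ/mol.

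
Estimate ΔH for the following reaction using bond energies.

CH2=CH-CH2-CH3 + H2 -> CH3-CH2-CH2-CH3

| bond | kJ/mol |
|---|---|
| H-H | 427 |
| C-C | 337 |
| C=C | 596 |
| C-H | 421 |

Bonds broken (reactants):
  C-C: 2 × 337 = 674
  C-H: 8 × 421 = 3368
  C=C: 1 × 596 = 596
  H-H: 1 × 427 = 427
  Σ(broken) = 5065 kJ
Bonds formed (products):
  C-C: 3 × 337 = 1011
  C-H: 10 × 421 = 4210
  Σ(formed) = 5221 kJ
ΔH = Σ(broken) − Σ(formed) = 5065 − 5221 = −156 kJ

ΔH ≈ −156 kJ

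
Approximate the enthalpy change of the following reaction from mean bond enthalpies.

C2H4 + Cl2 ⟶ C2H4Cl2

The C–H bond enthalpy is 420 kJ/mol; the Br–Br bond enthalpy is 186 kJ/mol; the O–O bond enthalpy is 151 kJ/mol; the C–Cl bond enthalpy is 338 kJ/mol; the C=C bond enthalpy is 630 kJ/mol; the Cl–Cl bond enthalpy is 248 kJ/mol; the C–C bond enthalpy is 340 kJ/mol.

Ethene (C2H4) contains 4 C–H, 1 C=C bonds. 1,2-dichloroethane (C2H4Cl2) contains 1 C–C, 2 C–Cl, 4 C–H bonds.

ΔH ≈ −138 kJ

Bonds broken (reactants):
  C–H: 4 × 420 = 1680
  C=C: 1 × 630 = 630
  Cl–Cl: 1 × 248 = 248
  Σ(broken) = 2558 kJ
Bonds formed (products):
  C–C: 1 × 340 = 340
  C–Cl: 2 × 338 = 676
  C–H: 4 × 420 = 1680
  Σ(formed) = 2696 kJ
ΔH = Σ(broken) − Σ(formed) = 2558 − 2696 = −138 kJ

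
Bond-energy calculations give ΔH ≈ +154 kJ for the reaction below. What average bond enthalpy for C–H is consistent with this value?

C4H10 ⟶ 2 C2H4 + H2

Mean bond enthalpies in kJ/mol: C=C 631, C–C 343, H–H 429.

D(C–H) ≈ 408 kJ/mol

Let D be the C–H bond energy.
Σ(broken) = 3×343 + 10×D = 1029 + 10D
Σ(formed) = 8×D + 2×631 + 1×429 = 1691 + 8D
ΔH = Σ(broken) − Σ(formed) = (1029 + 10D) − (1691 + 8D) = −662 + 2D
Setting this equal to +154 kJ gives 2D = 816, so D = 408 kJ/mol.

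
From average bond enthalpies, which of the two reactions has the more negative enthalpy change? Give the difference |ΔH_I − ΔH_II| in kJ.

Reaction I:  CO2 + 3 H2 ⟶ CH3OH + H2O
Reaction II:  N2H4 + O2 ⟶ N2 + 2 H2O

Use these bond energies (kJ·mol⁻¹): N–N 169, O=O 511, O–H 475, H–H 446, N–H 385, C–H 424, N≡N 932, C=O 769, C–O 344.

Reaction II, by 447 kJ

Reaction I:
  Bonds broken (reactants):
    C=O: 2 × 769 = 1538
    H–H: 3 × 446 = 1338
    Σ(broken) = 2876 kJ
  Bonds formed (products):
    C–H: 3 × 424 = 1272
    C–O: 1 × 344 = 344
    O–H: 3 × 475 = 1425
    Σ(formed) = 3041 kJ
  ΔH_I = 2876 − 3041 = −165 kJ
Reaction II:
  Bonds broken (reactants):
    N–H: 4 × 385 = 1540
    N–N: 1 × 169 = 169
    O=O: 1 × 511 = 511
    Σ(broken) = 2220 kJ
  Bonds formed (products):
    N≡N: 1 × 932 = 932
    O–H: 4 × 475 = 1900
    Σ(formed) = 2832 kJ
  ΔH_II = 2220 − 2832 = −612 kJ
ΔH_I − ΔH_II = +447 kJ, so reaction II has the more negative ΔH; |ΔH_I − ΔH_II| = 447 kJ.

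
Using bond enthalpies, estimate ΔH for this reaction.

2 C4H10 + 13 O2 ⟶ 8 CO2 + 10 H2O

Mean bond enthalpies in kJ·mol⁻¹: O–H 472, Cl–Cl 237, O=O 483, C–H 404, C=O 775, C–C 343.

Bonds broken (reactants):
  C–C: 6 × 343 = 2058
  C–H: 20 × 404 = 8080
  O=O: 13 × 483 = 6279
  Σ(broken) = 16417 kJ
Bonds formed (products):
  C=O: 16 × 775 = 12400
  O–H: 20 × 472 = 9440
  Σ(formed) = 21840 kJ
ΔH = Σ(broken) − Σ(formed) = 16417 − 21840 = −5423 kJ

ΔH ≈ −5423 kJ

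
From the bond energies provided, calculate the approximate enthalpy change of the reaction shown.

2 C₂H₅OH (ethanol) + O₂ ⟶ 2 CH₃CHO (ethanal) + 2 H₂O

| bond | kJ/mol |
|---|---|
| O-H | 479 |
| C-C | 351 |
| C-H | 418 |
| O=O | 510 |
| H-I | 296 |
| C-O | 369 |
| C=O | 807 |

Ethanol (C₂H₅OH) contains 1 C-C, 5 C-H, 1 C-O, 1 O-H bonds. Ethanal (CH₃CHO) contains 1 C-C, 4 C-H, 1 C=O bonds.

ΔH ≈ −488 kJ

Bonds broken (reactants):
  C-C: 2 × 351 = 702
  C-H: 10 × 418 = 4180
  C-O: 2 × 369 = 738
  O-H: 2 × 479 = 958
  O=O: 1 × 510 = 510
  Σ(broken) = 7088 kJ
Bonds formed (products):
  C-C: 2 × 351 = 702
  C-H: 8 × 418 = 3344
  C=O: 2 × 807 = 1614
  O-H: 4 × 479 = 1916
  Σ(formed) = 7576 kJ
ΔH = Σ(broken) − Σ(formed) = 7088 − 7576 = −488 kJ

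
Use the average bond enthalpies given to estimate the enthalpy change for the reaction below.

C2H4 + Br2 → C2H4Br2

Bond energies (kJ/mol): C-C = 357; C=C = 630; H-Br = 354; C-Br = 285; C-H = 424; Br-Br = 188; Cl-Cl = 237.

Bonds broken (reactants):
  Br-Br: 1 × 188 = 188
  C-H: 4 × 424 = 1696
  C=C: 1 × 630 = 630
  Σ(broken) = 2514 kJ
Bonds formed (products):
  C-Br: 2 × 285 = 570
  C-C: 1 × 357 = 357
  C-H: 4 × 424 = 1696
  Σ(formed) = 2623 kJ
ΔH = Σ(broken) − Σ(formed) = 2514 − 2623 = −109 kJ

ΔH ≈ −109 kJ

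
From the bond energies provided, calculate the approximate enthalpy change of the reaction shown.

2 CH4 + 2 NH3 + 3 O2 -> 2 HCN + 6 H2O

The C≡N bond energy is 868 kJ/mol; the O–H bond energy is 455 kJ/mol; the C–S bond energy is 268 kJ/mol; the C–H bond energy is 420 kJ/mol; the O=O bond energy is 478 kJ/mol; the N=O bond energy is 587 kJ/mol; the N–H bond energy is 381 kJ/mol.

ΔH ≈ −956 kJ

Bonds broken (reactants):
  C–H: 8 × 420 = 3360
  N–H: 6 × 381 = 2286
  O=O: 3 × 478 = 1434
  Σ(broken) = 7080 kJ
Bonds formed (products):
  C≡N: 2 × 868 = 1736
  C–H: 2 × 420 = 840
  O–H: 12 × 455 = 5460
  Σ(formed) = 8036 kJ
ΔH = Σ(broken) − Σ(formed) = 7080 − 8036 = −956 kJ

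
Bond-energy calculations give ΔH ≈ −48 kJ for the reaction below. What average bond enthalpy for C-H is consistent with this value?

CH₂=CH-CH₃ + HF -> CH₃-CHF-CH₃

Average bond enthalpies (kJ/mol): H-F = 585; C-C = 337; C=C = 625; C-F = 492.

Let D be the C-H bond energy.
Σ(broken) = 1×337 + 6×D + 1×625 + 1×585 = 1547 + 6D
Σ(formed) = 2×337 + 1×492 + 7×D = 1166 + 7D
ΔH = Σ(broken) − Σ(formed) = (1547 + 6D) − (1166 + 7D) = +381 − D
Setting this equal to −48 kJ gives D = 429 kJ/mol.

D(C-H) ≈ 429 kJ/mol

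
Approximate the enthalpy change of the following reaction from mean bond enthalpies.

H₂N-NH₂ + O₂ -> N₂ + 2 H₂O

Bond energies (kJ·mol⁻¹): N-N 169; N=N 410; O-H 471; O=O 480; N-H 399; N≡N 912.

Bonds broken (reactants):
  N-H: 4 × 399 = 1596
  N-N: 1 × 169 = 169
  O=O: 1 × 480 = 480
  Σ(broken) = 2245 kJ
Bonds formed (products):
  N≡N: 1 × 912 = 912
  O-H: 4 × 471 = 1884
  Σ(formed) = 2796 kJ
ΔH = Σ(broken) − Σ(formed) = 2245 − 2796 = −551 kJ

ΔH ≈ −551 kJ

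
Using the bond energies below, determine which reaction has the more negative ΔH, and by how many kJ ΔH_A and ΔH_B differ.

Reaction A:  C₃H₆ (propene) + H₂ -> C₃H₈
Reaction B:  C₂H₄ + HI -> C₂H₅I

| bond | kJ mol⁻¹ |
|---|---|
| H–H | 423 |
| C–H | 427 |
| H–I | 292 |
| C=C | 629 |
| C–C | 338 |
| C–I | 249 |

Reaction A:
  Bonds broken (reactants):
    C–C: 1 × 338 = 338
    C–H: 6 × 427 = 2562
    C=C: 1 × 629 = 629
    H–H: 1 × 423 = 423
    Σ(broken) = 3952 kJ
  Bonds formed (products):
    C–C: 2 × 338 = 676
    C–H: 8 × 427 = 3416
    Σ(formed) = 4092 kJ
  ΔH_A = 3952 − 4092 = −140 kJ
Reaction B:
  Bonds broken (reactants):
    C–H: 4 × 427 = 1708
    C=C: 1 × 629 = 629
    H–I: 1 × 292 = 292
    Σ(broken) = 2629 kJ
  Bonds formed (products):
    C–C: 1 × 338 = 338
    C–H: 5 × 427 = 2135
    C–I: 1 × 249 = 249
    Σ(formed) = 2722 kJ
  ΔH_B = 2629 − 2722 = −93 kJ
ΔH_A − ΔH_B = −47 kJ, so reaction A has the more negative ΔH; |ΔH_A − ΔH_B| = 47 kJ.

Reaction A, by 47 kJ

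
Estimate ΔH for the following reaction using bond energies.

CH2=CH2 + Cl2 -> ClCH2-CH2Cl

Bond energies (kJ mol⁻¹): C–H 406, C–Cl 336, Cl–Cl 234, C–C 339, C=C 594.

ΔH ≈ −183 kJ

Bonds broken (reactants):
  C–H: 4 × 406 = 1624
  C=C: 1 × 594 = 594
  Cl–Cl: 1 × 234 = 234
  Σ(broken) = 2452 kJ
Bonds formed (products):
  C–C: 1 × 339 = 339
  C–Cl: 2 × 336 = 672
  C–H: 4 × 406 = 1624
  Σ(formed) = 2635 kJ
ΔH = Σ(broken) − Σ(formed) = 2452 − 2635 = −183 kJ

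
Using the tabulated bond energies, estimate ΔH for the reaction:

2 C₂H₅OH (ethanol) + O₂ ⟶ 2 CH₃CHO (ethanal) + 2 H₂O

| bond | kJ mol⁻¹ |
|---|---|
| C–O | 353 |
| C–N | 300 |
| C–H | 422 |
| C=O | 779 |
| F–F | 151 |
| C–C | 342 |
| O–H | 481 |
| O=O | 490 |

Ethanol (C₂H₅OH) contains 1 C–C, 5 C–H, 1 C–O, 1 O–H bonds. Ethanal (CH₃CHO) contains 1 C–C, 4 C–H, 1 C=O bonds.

ΔH ≈ −480 kJ

Bonds broken (reactants):
  C–C: 2 × 342 = 684
  C–H: 10 × 422 = 4220
  C–O: 2 × 353 = 706
  O–H: 2 × 481 = 962
  O=O: 1 × 490 = 490
  Σ(broken) = 7062 kJ
Bonds formed (products):
  C–C: 2 × 342 = 684
  C–H: 8 × 422 = 3376
  C=O: 2 × 779 = 1558
  O–H: 4 × 481 = 1924
  Σ(formed) = 7542 kJ
ΔH = Σ(broken) − Σ(formed) = 7062 − 7542 = −480 kJ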